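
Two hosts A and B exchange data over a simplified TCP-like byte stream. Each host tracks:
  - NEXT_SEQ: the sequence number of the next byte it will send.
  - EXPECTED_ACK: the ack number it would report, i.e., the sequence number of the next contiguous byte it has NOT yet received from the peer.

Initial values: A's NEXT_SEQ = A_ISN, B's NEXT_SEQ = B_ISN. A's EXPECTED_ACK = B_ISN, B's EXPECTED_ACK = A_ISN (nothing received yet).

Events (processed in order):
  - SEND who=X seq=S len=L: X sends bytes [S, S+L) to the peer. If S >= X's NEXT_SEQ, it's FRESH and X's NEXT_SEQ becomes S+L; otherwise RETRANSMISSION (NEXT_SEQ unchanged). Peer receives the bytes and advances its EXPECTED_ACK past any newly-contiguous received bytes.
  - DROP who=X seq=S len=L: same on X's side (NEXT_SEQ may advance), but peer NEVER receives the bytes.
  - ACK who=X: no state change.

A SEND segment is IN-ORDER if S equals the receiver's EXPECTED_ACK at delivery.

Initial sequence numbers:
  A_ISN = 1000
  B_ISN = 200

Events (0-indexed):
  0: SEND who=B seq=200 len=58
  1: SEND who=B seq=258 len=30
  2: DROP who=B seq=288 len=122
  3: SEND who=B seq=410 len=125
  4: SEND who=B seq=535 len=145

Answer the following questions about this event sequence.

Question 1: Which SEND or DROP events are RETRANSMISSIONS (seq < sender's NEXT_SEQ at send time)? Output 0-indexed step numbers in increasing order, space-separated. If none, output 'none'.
Step 0: SEND seq=200 -> fresh
Step 1: SEND seq=258 -> fresh
Step 2: DROP seq=288 -> fresh
Step 3: SEND seq=410 -> fresh
Step 4: SEND seq=535 -> fresh

Answer: none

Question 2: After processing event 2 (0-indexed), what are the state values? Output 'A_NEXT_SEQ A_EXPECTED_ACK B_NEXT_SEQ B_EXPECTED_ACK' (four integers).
After event 0: A_seq=1000 A_ack=258 B_seq=258 B_ack=1000
After event 1: A_seq=1000 A_ack=288 B_seq=288 B_ack=1000
After event 2: A_seq=1000 A_ack=288 B_seq=410 B_ack=1000

1000 288 410 1000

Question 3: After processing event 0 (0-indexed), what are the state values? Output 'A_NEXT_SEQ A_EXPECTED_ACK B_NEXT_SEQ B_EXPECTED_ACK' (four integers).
After event 0: A_seq=1000 A_ack=258 B_seq=258 B_ack=1000

1000 258 258 1000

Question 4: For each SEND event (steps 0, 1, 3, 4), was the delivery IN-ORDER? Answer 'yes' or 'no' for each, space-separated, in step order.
Answer: yes yes no no

Derivation:
Step 0: SEND seq=200 -> in-order
Step 1: SEND seq=258 -> in-order
Step 3: SEND seq=410 -> out-of-order
Step 4: SEND seq=535 -> out-of-order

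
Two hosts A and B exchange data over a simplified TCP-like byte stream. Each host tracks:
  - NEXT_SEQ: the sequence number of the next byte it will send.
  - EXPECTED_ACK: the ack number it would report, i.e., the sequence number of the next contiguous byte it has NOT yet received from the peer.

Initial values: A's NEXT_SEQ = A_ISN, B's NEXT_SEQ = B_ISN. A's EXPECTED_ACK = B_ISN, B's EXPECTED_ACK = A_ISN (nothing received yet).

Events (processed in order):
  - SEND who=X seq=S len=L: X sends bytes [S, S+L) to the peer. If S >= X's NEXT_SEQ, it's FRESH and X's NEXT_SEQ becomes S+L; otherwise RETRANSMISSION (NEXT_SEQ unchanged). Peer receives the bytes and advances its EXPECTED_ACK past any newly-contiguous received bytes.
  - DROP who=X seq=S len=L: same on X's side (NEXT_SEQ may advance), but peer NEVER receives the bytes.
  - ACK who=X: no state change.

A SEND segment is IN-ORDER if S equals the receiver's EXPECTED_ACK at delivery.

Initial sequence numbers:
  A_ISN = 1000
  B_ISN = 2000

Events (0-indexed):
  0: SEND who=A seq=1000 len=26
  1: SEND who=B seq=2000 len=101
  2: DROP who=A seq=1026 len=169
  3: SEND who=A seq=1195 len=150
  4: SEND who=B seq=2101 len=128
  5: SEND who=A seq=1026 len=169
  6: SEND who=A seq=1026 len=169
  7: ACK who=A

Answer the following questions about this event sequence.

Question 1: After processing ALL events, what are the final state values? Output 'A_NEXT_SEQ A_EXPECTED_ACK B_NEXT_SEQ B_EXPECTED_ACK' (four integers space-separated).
Answer: 1345 2229 2229 1345

Derivation:
After event 0: A_seq=1026 A_ack=2000 B_seq=2000 B_ack=1026
After event 1: A_seq=1026 A_ack=2101 B_seq=2101 B_ack=1026
After event 2: A_seq=1195 A_ack=2101 B_seq=2101 B_ack=1026
After event 3: A_seq=1345 A_ack=2101 B_seq=2101 B_ack=1026
After event 4: A_seq=1345 A_ack=2229 B_seq=2229 B_ack=1026
After event 5: A_seq=1345 A_ack=2229 B_seq=2229 B_ack=1345
After event 6: A_seq=1345 A_ack=2229 B_seq=2229 B_ack=1345
After event 7: A_seq=1345 A_ack=2229 B_seq=2229 B_ack=1345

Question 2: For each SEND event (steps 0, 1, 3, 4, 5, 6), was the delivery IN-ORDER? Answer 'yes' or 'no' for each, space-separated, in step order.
Answer: yes yes no yes yes no

Derivation:
Step 0: SEND seq=1000 -> in-order
Step 1: SEND seq=2000 -> in-order
Step 3: SEND seq=1195 -> out-of-order
Step 4: SEND seq=2101 -> in-order
Step 5: SEND seq=1026 -> in-order
Step 6: SEND seq=1026 -> out-of-order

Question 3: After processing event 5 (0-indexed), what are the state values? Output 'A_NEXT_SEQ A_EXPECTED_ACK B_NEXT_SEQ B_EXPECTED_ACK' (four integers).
After event 0: A_seq=1026 A_ack=2000 B_seq=2000 B_ack=1026
After event 1: A_seq=1026 A_ack=2101 B_seq=2101 B_ack=1026
After event 2: A_seq=1195 A_ack=2101 B_seq=2101 B_ack=1026
After event 3: A_seq=1345 A_ack=2101 B_seq=2101 B_ack=1026
After event 4: A_seq=1345 A_ack=2229 B_seq=2229 B_ack=1026
After event 5: A_seq=1345 A_ack=2229 B_seq=2229 B_ack=1345

1345 2229 2229 1345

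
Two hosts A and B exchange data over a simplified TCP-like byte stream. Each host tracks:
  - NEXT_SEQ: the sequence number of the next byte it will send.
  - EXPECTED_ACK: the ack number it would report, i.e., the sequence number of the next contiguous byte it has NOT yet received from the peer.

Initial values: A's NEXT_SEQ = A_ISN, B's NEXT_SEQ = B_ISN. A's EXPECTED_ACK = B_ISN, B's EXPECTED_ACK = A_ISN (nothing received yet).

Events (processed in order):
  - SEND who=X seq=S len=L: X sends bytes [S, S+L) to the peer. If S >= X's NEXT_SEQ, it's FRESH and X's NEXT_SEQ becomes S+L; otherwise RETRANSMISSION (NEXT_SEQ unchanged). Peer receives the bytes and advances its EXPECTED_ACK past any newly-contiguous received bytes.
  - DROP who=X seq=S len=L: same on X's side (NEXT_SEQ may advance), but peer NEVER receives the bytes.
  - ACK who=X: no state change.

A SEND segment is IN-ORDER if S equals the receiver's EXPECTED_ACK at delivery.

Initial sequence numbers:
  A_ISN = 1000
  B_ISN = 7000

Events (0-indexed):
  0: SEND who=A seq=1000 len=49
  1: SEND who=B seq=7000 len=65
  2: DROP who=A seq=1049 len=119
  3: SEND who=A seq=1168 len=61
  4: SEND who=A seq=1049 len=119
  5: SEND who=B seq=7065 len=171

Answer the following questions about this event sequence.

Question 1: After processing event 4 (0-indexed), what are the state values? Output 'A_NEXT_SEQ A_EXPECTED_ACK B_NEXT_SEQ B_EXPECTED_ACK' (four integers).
After event 0: A_seq=1049 A_ack=7000 B_seq=7000 B_ack=1049
After event 1: A_seq=1049 A_ack=7065 B_seq=7065 B_ack=1049
After event 2: A_seq=1168 A_ack=7065 B_seq=7065 B_ack=1049
After event 3: A_seq=1229 A_ack=7065 B_seq=7065 B_ack=1049
After event 4: A_seq=1229 A_ack=7065 B_seq=7065 B_ack=1229

1229 7065 7065 1229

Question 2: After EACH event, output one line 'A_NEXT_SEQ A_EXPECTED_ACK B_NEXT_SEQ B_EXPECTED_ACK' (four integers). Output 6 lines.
1049 7000 7000 1049
1049 7065 7065 1049
1168 7065 7065 1049
1229 7065 7065 1049
1229 7065 7065 1229
1229 7236 7236 1229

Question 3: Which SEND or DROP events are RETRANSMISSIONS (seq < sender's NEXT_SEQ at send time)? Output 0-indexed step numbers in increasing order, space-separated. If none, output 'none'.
Answer: 4

Derivation:
Step 0: SEND seq=1000 -> fresh
Step 1: SEND seq=7000 -> fresh
Step 2: DROP seq=1049 -> fresh
Step 3: SEND seq=1168 -> fresh
Step 4: SEND seq=1049 -> retransmit
Step 5: SEND seq=7065 -> fresh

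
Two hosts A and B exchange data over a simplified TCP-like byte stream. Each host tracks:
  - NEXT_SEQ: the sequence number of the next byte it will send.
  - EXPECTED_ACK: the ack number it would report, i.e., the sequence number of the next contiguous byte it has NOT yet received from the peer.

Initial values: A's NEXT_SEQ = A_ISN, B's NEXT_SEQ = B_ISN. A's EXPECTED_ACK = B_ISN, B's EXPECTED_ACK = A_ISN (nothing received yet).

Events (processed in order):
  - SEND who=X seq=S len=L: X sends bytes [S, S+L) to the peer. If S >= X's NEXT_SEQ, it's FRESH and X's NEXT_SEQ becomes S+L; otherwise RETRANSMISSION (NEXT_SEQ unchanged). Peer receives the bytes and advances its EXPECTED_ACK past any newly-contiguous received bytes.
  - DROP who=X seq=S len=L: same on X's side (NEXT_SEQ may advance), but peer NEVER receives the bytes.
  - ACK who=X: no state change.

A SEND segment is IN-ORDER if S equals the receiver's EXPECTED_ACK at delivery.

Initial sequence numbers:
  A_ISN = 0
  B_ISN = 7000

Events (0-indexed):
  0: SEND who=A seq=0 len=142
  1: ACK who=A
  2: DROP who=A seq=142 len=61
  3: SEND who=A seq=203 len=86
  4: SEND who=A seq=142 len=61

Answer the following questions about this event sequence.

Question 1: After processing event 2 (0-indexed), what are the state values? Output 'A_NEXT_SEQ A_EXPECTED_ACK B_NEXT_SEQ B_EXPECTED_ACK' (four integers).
After event 0: A_seq=142 A_ack=7000 B_seq=7000 B_ack=142
After event 1: A_seq=142 A_ack=7000 B_seq=7000 B_ack=142
After event 2: A_seq=203 A_ack=7000 B_seq=7000 B_ack=142

203 7000 7000 142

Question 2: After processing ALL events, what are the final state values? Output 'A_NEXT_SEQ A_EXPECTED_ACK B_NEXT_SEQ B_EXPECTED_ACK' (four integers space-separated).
Answer: 289 7000 7000 289

Derivation:
After event 0: A_seq=142 A_ack=7000 B_seq=7000 B_ack=142
After event 1: A_seq=142 A_ack=7000 B_seq=7000 B_ack=142
After event 2: A_seq=203 A_ack=7000 B_seq=7000 B_ack=142
After event 3: A_seq=289 A_ack=7000 B_seq=7000 B_ack=142
After event 4: A_seq=289 A_ack=7000 B_seq=7000 B_ack=289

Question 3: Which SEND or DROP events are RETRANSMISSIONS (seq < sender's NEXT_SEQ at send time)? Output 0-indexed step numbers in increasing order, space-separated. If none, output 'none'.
Answer: 4

Derivation:
Step 0: SEND seq=0 -> fresh
Step 2: DROP seq=142 -> fresh
Step 3: SEND seq=203 -> fresh
Step 4: SEND seq=142 -> retransmit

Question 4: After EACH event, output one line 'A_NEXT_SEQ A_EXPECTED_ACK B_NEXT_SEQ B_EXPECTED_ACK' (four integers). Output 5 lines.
142 7000 7000 142
142 7000 7000 142
203 7000 7000 142
289 7000 7000 142
289 7000 7000 289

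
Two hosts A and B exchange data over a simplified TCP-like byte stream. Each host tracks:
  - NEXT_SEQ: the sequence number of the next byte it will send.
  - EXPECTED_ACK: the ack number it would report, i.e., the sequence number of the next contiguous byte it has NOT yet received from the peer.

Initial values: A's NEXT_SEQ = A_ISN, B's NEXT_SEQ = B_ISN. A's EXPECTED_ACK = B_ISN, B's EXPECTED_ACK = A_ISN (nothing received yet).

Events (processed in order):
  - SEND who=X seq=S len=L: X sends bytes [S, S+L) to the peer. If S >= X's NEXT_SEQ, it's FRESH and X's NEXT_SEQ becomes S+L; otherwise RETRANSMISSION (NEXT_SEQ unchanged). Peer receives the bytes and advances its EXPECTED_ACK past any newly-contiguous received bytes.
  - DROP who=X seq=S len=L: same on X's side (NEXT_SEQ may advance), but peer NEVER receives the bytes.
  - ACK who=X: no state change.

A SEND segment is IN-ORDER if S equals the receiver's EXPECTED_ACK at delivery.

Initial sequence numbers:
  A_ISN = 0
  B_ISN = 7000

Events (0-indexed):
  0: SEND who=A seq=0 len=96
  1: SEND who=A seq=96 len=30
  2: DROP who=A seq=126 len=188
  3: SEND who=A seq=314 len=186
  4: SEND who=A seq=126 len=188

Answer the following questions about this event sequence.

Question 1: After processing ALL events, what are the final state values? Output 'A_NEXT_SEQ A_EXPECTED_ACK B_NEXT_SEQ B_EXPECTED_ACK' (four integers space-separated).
After event 0: A_seq=96 A_ack=7000 B_seq=7000 B_ack=96
After event 1: A_seq=126 A_ack=7000 B_seq=7000 B_ack=126
After event 2: A_seq=314 A_ack=7000 B_seq=7000 B_ack=126
After event 3: A_seq=500 A_ack=7000 B_seq=7000 B_ack=126
After event 4: A_seq=500 A_ack=7000 B_seq=7000 B_ack=500

Answer: 500 7000 7000 500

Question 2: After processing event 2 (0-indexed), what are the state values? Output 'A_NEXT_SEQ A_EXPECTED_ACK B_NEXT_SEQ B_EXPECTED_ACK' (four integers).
After event 0: A_seq=96 A_ack=7000 B_seq=7000 B_ack=96
After event 1: A_seq=126 A_ack=7000 B_seq=7000 B_ack=126
After event 2: A_seq=314 A_ack=7000 B_seq=7000 B_ack=126

314 7000 7000 126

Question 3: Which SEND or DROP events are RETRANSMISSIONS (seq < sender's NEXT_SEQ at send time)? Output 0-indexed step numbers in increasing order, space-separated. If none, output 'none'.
Answer: 4

Derivation:
Step 0: SEND seq=0 -> fresh
Step 1: SEND seq=96 -> fresh
Step 2: DROP seq=126 -> fresh
Step 3: SEND seq=314 -> fresh
Step 4: SEND seq=126 -> retransmit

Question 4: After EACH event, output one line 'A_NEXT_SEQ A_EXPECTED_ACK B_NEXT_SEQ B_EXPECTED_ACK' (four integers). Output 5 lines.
96 7000 7000 96
126 7000 7000 126
314 7000 7000 126
500 7000 7000 126
500 7000 7000 500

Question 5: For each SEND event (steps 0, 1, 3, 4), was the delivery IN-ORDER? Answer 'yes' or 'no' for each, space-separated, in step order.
Answer: yes yes no yes

Derivation:
Step 0: SEND seq=0 -> in-order
Step 1: SEND seq=96 -> in-order
Step 3: SEND seq=314 -> out-of-order
Step 4: SEND seq=126 -> in-order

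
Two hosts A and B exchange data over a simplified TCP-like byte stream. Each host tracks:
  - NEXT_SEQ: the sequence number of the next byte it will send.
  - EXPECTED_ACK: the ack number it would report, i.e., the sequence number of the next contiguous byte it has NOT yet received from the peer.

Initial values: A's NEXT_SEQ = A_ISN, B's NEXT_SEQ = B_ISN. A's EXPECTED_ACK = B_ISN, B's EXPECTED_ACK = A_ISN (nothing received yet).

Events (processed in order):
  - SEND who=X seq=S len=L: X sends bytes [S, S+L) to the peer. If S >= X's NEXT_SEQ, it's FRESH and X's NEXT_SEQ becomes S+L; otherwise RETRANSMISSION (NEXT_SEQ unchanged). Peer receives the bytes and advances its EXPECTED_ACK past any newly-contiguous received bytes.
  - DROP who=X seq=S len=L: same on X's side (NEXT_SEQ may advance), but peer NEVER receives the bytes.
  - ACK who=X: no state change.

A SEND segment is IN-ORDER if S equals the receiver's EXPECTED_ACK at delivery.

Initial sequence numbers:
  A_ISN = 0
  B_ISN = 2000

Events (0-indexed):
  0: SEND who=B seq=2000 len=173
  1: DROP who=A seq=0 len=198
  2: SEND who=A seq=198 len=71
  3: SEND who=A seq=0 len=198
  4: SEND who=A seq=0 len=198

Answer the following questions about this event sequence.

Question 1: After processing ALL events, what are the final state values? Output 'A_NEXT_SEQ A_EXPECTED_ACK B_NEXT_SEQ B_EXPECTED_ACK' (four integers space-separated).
Answer: 269 2173 2173 269

Derivation:
After event 0: A_seq=0 A_ack=2173 B_seq=2173 B_ack=0
After event 1: A_seq=198 A_ack=2173 B_seq=2173 B_ack=0
After event 2: A_seq=269 A_ack=2173 B_seq=2173 B_ack=0
After event 3: A_seq=269 A_ack=2173 B_seq=2173 B_ack=269
After event 4: A_seq=269 A_ack=2173 B_seq=2173 B_ack=269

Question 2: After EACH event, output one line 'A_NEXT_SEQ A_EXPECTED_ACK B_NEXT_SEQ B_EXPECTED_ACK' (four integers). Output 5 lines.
0 2173 2173 0
198 2173 2173 0
269 2173 2173 0
269 2173 2173 269
269 2173 2173 269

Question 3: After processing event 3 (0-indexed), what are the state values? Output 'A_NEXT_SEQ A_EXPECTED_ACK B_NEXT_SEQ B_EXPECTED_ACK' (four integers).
After event 0: A_seq=0 A_ack=2173 B_seq=2173 B_ack=0
After event 1: A_seq=198 A_ack=2173 B_seq=2173 B_ack=0
After event 2: A_seq=269 A_ack=2173 B_seq=2173 B_ack=0
After event 3: A_seq=269 A_ack=2173 B_seq=2173 B_ack=269

269 2173 2173 269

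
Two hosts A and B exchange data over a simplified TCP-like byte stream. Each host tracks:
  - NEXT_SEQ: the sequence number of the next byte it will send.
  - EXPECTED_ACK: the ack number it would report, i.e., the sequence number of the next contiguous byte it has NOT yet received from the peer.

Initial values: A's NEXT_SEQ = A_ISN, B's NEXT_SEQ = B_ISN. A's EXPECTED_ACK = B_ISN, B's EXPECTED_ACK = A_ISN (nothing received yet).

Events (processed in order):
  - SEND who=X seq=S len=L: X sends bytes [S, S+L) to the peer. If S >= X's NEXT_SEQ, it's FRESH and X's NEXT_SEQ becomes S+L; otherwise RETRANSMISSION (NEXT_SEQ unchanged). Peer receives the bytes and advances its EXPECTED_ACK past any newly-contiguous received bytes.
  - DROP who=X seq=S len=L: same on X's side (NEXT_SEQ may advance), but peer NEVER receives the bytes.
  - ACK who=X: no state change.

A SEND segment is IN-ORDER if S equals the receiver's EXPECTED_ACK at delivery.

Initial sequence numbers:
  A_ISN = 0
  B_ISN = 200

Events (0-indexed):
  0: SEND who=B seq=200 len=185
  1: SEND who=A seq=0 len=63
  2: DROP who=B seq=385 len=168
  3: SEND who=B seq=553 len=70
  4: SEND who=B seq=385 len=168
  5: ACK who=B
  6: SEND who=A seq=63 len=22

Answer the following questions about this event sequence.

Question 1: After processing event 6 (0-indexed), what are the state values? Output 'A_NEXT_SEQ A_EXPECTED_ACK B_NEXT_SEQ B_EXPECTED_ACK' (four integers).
After event 0: A_seq=0 A_ack=385 B_seq=385 B_ack=0
After event 1: A_seq=63 A_ack=385 B_seq=385 B_ack=63
After event 2: A_seq=63 A_ack=385 B_seq=553 B_ack=63
After event 3: A_seq=63 A_ack=385 B_seq=623 B_ack=63
After event 4: A_seq=63 A_ack=623 B_seq=623 B_ack=63
After event 5: A_seq=63 A_ack=623 B_seq=623 B_ack=63
After event 6: A_seq=85 A_ack=623 B_seq=623 B_ack=85

85 623 623 85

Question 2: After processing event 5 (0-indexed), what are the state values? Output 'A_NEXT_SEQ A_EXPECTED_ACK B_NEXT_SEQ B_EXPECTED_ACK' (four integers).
After event 0: A_seq=0 A_ack=385 B_seq=385 B_ack=0
After event 1: A_seq=63 A_ack=385 B_seq=385 B_ack=63
After event 2: A_seq=63 A_ack=385 B_seq=553 B_ack=63
After event 3: A_seq=63 A_ack=385 B_seq=623 B_ack=63
After event 4: A_seq=63 A_ack=623 B_seq=623 B_ack=63
After event 5: A_seq=63 A_ack=623 B_seq=623 B_ack=63

63 623 623 63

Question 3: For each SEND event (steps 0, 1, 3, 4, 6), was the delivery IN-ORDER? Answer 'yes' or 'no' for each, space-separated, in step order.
Step 0: SEND seq=200 -> in-order
Step 1: SEND seq=0 -> in-order
Step 3: SEND seq=553 -> out-of-order
Step 4: SEND seq=385 -> in-order
Step 6: SEND seq=63 -> in-order

Answer: yes yes no yes yes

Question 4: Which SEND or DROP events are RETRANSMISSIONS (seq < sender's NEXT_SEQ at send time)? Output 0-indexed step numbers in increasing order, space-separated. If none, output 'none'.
Step 0: SEND seq=200 -> fresh
Step 1: SEND seq=0 -> fresh
Step 2: DROP seq=385 -> fresh
Step 3: SEND seq=553 -> fresh
Step 4: SEND seq=385 -> retransmit
Step 6: SEND seq=63 -> fresh

Answer: 4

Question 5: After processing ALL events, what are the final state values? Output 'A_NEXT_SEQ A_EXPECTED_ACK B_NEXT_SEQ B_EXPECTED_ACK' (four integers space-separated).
After event 0: A_seq=0 A_ack=385 B_seq=385 B_ack=0
After event 1: A_seq=63 A_ack=385 B_seq=385 B_ack=63
After event 2: A_seq=63 A_ack=385 B_seq=553 B_ack=63
After event 3: A_seq=63 A_ack=385 B_seq=623 B_ack=63
After event 4: A_seq=63 A_ack=623 B_seq=623 B_ack=63
After event 5: A_seq=63 A_ack=623 B_seq=623 B_ack=63
After event 6: A_seq=85 A_ack=623 B_seq=623 B_ack=85

Answer: 85 623 623 85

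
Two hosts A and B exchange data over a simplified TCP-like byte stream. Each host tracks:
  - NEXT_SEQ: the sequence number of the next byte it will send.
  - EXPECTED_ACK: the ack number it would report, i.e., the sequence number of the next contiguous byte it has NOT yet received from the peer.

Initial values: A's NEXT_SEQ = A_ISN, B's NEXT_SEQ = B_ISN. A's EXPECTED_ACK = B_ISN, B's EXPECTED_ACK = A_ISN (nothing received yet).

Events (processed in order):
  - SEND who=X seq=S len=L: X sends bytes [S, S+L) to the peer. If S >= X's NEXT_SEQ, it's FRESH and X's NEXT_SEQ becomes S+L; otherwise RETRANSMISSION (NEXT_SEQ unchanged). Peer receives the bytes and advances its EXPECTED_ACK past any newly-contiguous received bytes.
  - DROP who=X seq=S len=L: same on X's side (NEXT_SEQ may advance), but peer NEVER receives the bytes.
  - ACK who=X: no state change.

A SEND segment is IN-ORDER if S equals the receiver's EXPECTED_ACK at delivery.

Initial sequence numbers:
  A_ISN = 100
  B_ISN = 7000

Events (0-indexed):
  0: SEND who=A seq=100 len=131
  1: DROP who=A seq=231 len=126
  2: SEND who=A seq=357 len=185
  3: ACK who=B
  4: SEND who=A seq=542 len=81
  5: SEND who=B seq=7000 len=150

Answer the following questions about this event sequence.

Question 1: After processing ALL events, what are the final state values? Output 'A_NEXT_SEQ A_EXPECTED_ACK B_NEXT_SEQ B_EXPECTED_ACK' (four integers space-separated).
After event 0: A_seq=231 A_ack=7000 B_seq=7000 B_ack=231
After event 1: A_seq=357 A_ack=7000 B_seq=7000 B_ack=231
After event 2: A_seq=542 A_ack=7000 B_seq=7000 B_ack=231
After event 3: A_seq=542 A_ack=7000 B_seq=7000 B_ack=231
After event 4: A_seq=623 A_ack=7000 B_seq=7000 B_ack=231
After event 5: A_seq=623 A_ack=7150 B_seq=7150 B_ack=231

Answer: 623 7150 7150 231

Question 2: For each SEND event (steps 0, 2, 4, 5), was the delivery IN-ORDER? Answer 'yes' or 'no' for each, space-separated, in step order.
Step 0: SEND seq=100 -> in-order
Step 2: SEND seq=357 -> out-of-order
Step 4: SEND seq=542 -> out-of-order
Step 5: SEND seq=7000 -> in-order

Answer: yes no no yes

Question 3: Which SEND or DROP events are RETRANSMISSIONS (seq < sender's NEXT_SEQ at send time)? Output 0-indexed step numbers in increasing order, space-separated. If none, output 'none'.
Answer: none

Derivation:
Step 0: SEND seq=100 -> fresh
Step 1: DROP seq=231 -> fresh
Step 2: SEND seq=357 -> fresh
Step 4: SEND seq=542 -> fresh
Step 5: SEND seq=7000 -> fresh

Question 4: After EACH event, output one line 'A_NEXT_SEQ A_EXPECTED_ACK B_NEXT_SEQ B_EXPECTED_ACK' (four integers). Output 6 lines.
231 7000 7000 231
357 7000 7000 231
542 7000 7000 231
542 7000 7000 231
623 7000 7000 231
623 7150 7150 231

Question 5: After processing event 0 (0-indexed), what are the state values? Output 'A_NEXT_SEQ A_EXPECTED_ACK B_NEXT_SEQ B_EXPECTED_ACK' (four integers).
After event 0: A_seq=231 A_ack=7000 B_seq=7000 B_ack=231

231 7000 7000 231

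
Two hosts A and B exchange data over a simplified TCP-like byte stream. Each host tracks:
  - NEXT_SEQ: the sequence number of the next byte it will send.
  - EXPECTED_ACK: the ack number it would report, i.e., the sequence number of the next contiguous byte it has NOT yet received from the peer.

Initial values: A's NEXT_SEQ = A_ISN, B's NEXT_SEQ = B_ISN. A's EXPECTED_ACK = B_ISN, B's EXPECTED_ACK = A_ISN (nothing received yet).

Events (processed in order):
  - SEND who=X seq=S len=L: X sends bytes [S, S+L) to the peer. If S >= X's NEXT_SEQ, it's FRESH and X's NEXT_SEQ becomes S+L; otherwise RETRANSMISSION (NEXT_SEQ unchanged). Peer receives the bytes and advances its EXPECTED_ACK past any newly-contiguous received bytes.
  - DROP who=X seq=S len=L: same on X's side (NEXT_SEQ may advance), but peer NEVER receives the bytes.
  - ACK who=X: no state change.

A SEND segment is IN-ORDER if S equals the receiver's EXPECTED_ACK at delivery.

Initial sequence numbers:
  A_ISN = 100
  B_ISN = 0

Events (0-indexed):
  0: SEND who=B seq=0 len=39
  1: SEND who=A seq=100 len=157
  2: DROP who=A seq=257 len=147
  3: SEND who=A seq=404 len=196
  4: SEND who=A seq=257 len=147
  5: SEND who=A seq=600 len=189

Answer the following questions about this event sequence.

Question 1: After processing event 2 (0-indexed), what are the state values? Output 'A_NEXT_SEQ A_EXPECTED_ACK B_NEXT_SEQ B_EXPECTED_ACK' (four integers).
After event 0: A_seq=100 A_ack=39 B_seq=39 B_ack=100
After event 1: A_seq=257 A_ack=39 B_seq=39 B_ack=257
After event 2: A_seq=404 A_ack=39 B_seq=39 B_ack=257

404 39 39 257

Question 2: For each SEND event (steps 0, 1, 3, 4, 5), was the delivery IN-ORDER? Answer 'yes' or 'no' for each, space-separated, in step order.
Answer: yes yes no yes yes

Derivation:
Step 0: SEND seq=0 -> in-order
Step 1: SEND seq=100 -> in-order
Step 3: SEND seq=404 -> out-of-order
Step 4: SEND seq=257 -> in-order
Step 5: SEND seq=600 -> in-order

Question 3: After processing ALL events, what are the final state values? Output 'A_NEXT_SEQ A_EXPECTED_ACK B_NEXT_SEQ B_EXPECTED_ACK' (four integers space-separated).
After event 0: A_seq=100 A_ack=39 B_seq=39 B_ack=100
After event 1: A_seq=257 A_ack=39 B_seq=39 B_ack=257
After event 2: A_seq=404 A_ack=39 B_seq=39 B_ack=257
After event 3: A_seq=600 A_ack=39 B_seq=39 B_ack=257
After event 4: A_seq=600 A_ack=39 B_seq=39 B_ack=600
After event 5: A_seq=789 A_ack=39 B_seq=39 B_ack=789

Answer: 789 39 39 789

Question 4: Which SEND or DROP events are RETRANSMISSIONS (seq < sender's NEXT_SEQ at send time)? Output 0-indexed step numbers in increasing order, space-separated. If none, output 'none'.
Answer: 4

Derivation:
Step 0: SEND seq=0 -> fresh
Step 1: SEND seq=100 -> fresh
Step 2: DROP seq=257 -> fresh
Step 3: SEND seq=404 -> fresh
Step 4: SEND seq=257 -> retransmit
Step 5: SEND seq=600 -> fresh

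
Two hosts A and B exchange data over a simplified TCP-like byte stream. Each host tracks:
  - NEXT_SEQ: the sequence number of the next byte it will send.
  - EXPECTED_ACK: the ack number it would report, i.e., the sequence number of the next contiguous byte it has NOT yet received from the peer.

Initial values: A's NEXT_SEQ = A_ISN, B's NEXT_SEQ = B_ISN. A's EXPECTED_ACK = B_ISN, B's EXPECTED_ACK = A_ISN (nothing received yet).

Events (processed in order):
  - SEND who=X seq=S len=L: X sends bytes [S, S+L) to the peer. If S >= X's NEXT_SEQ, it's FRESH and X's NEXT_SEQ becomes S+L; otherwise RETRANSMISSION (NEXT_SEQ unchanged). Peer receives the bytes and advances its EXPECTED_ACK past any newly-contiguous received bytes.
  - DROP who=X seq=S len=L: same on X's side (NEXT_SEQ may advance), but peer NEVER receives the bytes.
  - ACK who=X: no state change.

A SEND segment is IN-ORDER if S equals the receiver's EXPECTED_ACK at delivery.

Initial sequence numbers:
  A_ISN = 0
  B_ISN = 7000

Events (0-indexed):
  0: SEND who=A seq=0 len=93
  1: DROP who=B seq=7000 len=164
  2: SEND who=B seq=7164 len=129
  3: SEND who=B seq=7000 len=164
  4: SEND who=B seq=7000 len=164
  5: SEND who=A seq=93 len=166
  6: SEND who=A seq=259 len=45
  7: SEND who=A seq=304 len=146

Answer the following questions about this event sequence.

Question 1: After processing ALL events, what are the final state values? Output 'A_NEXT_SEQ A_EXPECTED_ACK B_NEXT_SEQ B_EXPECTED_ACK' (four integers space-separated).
Answer: 450 7293 7293 450

Derivation:
After event 0: A_seq=93 A_ack=7000 B_seq=7000 B_ack=93
After event 1: A_seq=93 A_ack=7000 B_seq=7164 B_ack=93
After event 2: A_seq=93 A_ack=7000 B_seq=7293 B_ack=93
After event 3: A_seq=93 A_ack=7293 B_seq=7293 B_ack=93
After event 4: A_seq=93 A_ack=7293 B_seq=7293 B_ack=93
After event 5: A_seq=259 A_ack=7293 B_seq=7293 B_ack=259
After event 6: A_seq=304 A_ack=7293 B_seq=7293 B_ack=304
After event 7: A_seq=450 A_ack=7293 B_seq=7293 B_ack=450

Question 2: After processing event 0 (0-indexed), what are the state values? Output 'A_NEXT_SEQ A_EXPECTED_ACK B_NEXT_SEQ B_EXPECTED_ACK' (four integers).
After event 0: A_seq=93 A_ack=7000 B_seq=7000 B_ack=93

93 7000 7000 93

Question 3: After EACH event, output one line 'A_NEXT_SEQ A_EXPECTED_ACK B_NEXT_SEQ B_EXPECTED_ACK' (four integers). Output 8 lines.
93 7000 7000 93
93 7000 7164 93
93 7000 7293 93
93 7293 7293 93
93 7293 7293 93
259 7293 7293 259
304 7293 7293 304
450 7293 7293 450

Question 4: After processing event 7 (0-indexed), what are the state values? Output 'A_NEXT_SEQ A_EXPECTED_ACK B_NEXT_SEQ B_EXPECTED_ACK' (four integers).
After event 0: A_seq=93 A_ack=7000 B_seq=7000 B_ack=93
After event 1: A_seq=93 A_ack=7000 B_seq=7164 B_ack=93
After event 2: A_seq=93 A_ack=7000 B_seq=7293 B_ack=93
After event 3: A_seq=93 A_ack=7293 B_seq=7293 B_ack=93
After event 4: A_seq=93 A_ack=7293 B_seq=7293 B_ack=93
After event 5: A_seq=259 A_ack=7293 B_seq=7293 B_ack=259
After event 6: A_seq=304 A_ack=7293 B_seq=7293 B_ack=304
After event 7: A_seq=450 A_ack=7293 B_seq=7293 B_ack=450

450 7293 7293 450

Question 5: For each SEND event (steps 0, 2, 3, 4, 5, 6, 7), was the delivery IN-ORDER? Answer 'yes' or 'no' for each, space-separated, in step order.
Step 0: SEND seq=0 -> in-order
Step 2: SEND seq=7164 -> out-of-order
Step 3: SEND seq=7000 -> in-order
Step 4: SEND seq=7000 -> out-of-order
Step 5: SEND seq=93 -> in-order
Step 6: SEND seq=259 -> in-order
Step 7: SEND seq=304 -> in-order

Answer: yes no yes no yes yes yes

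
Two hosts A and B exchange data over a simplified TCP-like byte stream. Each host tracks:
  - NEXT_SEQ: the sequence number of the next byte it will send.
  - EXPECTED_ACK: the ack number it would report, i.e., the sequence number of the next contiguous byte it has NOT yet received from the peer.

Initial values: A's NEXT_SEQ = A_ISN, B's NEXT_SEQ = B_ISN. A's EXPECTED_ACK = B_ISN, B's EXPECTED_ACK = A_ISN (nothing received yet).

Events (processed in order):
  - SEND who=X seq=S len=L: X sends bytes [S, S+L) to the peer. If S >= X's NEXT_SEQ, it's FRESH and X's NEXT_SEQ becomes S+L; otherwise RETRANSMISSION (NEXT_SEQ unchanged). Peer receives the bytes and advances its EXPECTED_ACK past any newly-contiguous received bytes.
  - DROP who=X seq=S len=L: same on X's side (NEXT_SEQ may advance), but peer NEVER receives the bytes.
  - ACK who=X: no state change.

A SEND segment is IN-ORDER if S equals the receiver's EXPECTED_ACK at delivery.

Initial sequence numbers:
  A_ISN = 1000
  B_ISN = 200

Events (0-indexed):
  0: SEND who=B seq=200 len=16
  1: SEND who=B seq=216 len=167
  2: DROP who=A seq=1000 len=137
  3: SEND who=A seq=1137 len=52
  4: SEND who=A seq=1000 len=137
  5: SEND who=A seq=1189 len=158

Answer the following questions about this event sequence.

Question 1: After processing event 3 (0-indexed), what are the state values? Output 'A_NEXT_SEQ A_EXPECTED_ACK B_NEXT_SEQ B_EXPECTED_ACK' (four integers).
After event 0: A_seq=1000 A_ack=216 B_seq=216 B_ack=1000
After event 1: A_seq=1000 A_ack=383 B_seq=383 B_ack=1000
After event 2: A_seq=1137 A_ack=383 B_seq=383 B_ack=1000
After event 3: A_seq=1189 A_ack=383 B_seq=383 B_ack=1000

1189 383 383 1000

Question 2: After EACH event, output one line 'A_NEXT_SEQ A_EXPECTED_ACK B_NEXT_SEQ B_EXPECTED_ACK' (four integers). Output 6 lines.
1000 216 216 1000
1000 383 383 1000
1137 383 383 1000
1189 383 383 1000
1189 383 383 1189
1347 383 383 1347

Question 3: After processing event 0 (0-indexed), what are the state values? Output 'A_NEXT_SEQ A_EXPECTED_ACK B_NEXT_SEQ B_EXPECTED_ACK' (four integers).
After event 0: A_seq=1000 A_ack=216 B_seq=216 B_ack=1000

1000 216 216 1000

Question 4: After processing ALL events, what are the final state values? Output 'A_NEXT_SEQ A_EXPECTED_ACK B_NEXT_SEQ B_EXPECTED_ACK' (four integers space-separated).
Answer: 1347 383 383 1347

Derivation:
After event 0: A_seq=1000 A_ack=216 B_seq=216 B_ack=1000
After event 1: A_seq=1000 A_ack=383 B_seq=383 B_ack=1000
After event 2: A_seq=1137 A_ack=383 B_seq=383 B_ack=1000
After event 3: A_seq=1189 A_ack=383 B_seq=383 B_ack=1000
After event 4: A_seq=1189 A_ack=383 B_seq=383 B_ack=1189
After event 5: A_seq=1347 A_ack=383 B_seq=383 B_ack=1347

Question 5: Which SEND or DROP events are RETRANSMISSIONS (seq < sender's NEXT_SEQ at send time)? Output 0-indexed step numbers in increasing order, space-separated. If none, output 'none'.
Step 0: SEND seq=200 -> fresh
Step 1: SEND seq=216 -> fresh
Step 2: DROP seq=1000 -> fresh
Step 3: SEND seq=1137 -> fresh
Step 4: SEND seq=1000 -> retransmit
Step 5: SEND seq=1189 -> fresh

Answer: 4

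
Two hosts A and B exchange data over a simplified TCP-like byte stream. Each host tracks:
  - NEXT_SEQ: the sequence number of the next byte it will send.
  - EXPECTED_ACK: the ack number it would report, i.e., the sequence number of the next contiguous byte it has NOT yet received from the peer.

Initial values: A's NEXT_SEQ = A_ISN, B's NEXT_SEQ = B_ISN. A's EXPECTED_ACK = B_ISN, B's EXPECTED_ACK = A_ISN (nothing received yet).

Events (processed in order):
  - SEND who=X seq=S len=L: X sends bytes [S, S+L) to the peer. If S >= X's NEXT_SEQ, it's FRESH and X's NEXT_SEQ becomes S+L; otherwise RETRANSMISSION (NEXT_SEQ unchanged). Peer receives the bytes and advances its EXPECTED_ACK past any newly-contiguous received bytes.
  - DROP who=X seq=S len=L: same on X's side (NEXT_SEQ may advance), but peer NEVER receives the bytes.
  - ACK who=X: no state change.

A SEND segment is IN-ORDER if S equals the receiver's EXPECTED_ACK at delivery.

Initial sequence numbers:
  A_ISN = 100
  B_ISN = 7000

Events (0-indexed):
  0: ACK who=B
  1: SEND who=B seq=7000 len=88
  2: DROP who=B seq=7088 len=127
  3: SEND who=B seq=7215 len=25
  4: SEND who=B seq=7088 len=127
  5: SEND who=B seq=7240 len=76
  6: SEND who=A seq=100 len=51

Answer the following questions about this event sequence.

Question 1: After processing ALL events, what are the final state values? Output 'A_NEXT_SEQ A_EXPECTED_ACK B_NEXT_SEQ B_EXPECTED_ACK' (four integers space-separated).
After event 0: A_seq=100 A_ack=7000 B_seq=7000 B_ack=100
After event 1: A_seq=100 A_ack=7088 B_seq=7088 B_ack=100
After event 2: A_seq=100 A_ack=7088 B_seq=7215 B_ack=100
After event 3: A_seq=100 A_ack=7088 B_seq=7240 B_ack=100
After event 4: A_seq=100 A_ack=7240 B_seq=7240 B_ack=100
After event 5: A_seq=100 A_ack=7316 B_seq=7316 B_ack=100
After event 6: A_seq=151 A_ack=7316 B_seq=7316 B_ack=151

Answer: 151 7316 7316 151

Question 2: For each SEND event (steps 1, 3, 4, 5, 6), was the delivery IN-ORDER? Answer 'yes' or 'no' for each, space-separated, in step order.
Answer: yes no yes yes yes

Derivation:
Step 1: SEND seq=7000 -> in-order
Step 3: SEND seq=7215 -> out-of-order
Step 4: SEND seq=7088 -> in-order
Step 5: SEND seq=7240 -> in-order
Step 6: SEND seq=100 -> in-order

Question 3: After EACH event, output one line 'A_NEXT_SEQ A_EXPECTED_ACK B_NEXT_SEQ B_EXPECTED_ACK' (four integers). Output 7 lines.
100 7000 7000 100
100 7088 7088 100
100 7088 7215 100
100 7088 7240 100
100 7240 7240 100
100 7316 7316 100
151 7316 7316 151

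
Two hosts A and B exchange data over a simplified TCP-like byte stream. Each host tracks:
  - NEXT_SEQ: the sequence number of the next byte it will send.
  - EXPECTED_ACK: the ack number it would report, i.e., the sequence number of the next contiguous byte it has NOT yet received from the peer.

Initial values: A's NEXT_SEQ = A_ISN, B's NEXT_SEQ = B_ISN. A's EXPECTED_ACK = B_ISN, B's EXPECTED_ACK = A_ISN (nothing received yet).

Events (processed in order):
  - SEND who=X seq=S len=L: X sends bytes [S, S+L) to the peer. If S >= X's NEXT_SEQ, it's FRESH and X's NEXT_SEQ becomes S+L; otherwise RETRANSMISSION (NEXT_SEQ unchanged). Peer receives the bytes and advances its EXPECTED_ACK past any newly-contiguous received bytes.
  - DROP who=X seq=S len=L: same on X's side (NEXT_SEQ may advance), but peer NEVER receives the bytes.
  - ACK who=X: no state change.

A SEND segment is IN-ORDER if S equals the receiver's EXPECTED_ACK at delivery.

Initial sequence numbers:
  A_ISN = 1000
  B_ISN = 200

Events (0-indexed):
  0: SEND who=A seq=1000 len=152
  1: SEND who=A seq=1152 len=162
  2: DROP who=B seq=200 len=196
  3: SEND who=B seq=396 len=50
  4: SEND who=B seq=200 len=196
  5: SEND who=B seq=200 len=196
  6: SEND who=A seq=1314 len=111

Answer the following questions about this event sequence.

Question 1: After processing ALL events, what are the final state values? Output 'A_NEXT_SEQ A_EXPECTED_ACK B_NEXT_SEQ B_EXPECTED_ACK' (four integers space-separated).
After event 0: A_seq=1152 A_ack=200 B_seq=200 B_ack=1152
After event 1: A_seq=1314 A_ack=200 B_seq=200 B_ack=1314
After event 2: A_seq=1314 A_ack=200 B_seq=396 B_ack=1314
After event 3: A_seq=1314 A_ack=200 B_seq=446 B_ack=1314
After event 4: A_seq=1314 A_ack=446 B_seq=446 B_ack=1314
After event 5: A_seq=1314 A_ack=446 B_seq=446 B_ack=1314
After event 6: A_seq=1425 A_ack=446 B_seq=446 B_ack=1425

Answer: 1425 446 446 1425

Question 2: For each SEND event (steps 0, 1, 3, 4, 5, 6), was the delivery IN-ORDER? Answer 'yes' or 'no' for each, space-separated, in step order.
Answer: yes yes no yes no yes

Derivation:
Step 0: SEND seq=1000 -> in-order
Step 1: SEND seq=1152 -> in-order
Step 3: SEND seq=396 -> out-of-order
Step 4: SEND seq=200 -> in-order
Step 5: SEND seq=200 -> out-of-order
Step 6: SEND seq=1314 -> in-order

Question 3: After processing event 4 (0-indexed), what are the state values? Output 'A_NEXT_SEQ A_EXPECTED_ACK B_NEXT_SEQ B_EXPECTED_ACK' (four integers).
After event 0: A_seq=1152 A_ack=200 B_seq=200 B_ack=1152
After event 1: A_seq=1314 A_ack=200 B_seq=200 B_ack=1314
After event 2: A_seq=1314 A_ack=200 B_seq=396 B_ack=1314
After event 3: A_seq=1314 A_ack=200 B_seq=446 B_ack=1314
After event 4: A_seq=1314 A_ack=446 B_seq=446 B_ack=1314

1314 446 446 1314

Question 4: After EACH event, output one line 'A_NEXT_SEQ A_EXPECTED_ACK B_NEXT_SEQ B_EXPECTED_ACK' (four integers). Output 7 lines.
1152 200 200 1152
1314 200 200 1314
1314 200 396 1314
1314 200 446 1314
1314 446 446 1314
1314 446 446 1314
1425 446 446 1425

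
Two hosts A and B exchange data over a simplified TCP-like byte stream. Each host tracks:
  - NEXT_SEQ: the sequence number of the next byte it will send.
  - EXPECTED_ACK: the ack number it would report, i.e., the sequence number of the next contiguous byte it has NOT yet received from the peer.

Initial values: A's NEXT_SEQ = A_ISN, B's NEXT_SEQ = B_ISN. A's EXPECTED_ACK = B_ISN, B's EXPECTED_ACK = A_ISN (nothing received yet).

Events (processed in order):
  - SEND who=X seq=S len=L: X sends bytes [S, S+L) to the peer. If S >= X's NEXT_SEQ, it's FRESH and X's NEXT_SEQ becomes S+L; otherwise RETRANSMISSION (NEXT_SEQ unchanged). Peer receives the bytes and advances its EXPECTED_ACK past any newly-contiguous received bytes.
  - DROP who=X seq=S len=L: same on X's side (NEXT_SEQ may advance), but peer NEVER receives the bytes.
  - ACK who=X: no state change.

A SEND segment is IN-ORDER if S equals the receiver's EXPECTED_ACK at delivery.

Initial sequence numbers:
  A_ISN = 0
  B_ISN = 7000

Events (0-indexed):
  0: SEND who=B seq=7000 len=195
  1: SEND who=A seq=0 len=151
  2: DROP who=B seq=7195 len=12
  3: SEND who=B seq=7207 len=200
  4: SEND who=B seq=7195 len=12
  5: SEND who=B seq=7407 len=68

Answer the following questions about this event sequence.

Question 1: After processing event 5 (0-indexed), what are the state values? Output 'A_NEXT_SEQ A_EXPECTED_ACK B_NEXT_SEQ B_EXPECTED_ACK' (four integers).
After event 0: A_seq=0 A_ack=7195 B_seq=7195 B_ack=0
After event 1: A_seq=151 A_ack=7195 B_seq=7195 B_ack=151
After event 2: A_seq=151 A_ack=7195 B_seq=7207 B_ack=151
After event 3: A_seq=151 A_ack=7195 B_seq=7407 B_ack=151
After event 4: A_seq=151 A_ack=7407 B_seq=7407 B_ack=151
After event 5: A_seq=151 A_ack=7475 B_seq=7475 B_ack=151

151 7475 7475 151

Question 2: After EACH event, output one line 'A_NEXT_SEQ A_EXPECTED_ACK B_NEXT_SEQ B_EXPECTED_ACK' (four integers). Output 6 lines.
0 7195 7195 0
151 7195 7195 151
151 7195 7207 151
151 7195 7407 151
151 7407 7407 151
151 7475 7475 151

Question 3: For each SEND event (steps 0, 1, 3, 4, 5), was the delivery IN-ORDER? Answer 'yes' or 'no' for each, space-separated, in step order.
Step 0: SEND seq=7000 -> in-order
Step 1: SEND seq=0 -> in-order
Step 3: SEND seq=7207 -> out-of-order
Step 4: SEND seq=7195 -> in-order
Step 5: SEND seq=7407 -> in-order

Answer: yes yes no yes yes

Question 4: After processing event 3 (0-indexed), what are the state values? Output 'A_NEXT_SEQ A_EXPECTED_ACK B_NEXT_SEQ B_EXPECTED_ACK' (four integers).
After event 0: A_seq=0 A_ack=7195 B_seq=7195 B_ack=0
After event 1: A_seq=151 A_ack=7195 B_seq=7195 B_ack=151
After event 2: A_seq=151 A_ack=7195 B_seq=7207 B_ack=151
After event 3: A_seq=151 A_ack=7195 B_seq=7407 B_ack=151

151 7195 7407 151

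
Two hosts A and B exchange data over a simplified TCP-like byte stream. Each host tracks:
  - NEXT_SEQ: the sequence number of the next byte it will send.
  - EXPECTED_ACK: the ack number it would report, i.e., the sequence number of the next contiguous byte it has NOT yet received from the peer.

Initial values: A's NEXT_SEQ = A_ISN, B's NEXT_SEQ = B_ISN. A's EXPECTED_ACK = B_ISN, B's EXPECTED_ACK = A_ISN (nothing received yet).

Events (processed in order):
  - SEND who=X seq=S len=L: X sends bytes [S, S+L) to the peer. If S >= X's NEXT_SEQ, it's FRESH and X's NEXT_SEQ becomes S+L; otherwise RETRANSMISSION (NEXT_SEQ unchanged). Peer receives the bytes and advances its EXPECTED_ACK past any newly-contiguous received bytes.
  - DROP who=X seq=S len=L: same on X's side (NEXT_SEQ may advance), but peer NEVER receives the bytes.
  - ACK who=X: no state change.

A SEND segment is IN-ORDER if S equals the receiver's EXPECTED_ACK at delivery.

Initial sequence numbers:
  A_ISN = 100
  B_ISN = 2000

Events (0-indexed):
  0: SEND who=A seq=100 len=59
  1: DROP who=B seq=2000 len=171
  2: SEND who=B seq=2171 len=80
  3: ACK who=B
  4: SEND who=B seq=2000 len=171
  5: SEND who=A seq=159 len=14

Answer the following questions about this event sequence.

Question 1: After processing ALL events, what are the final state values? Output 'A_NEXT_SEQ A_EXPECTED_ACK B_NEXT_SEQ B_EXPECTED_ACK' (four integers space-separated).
Answer: 173 2251 2251 173

Derivation:
After event 0: A_seq=159 A_ack=2000 B_seq=2000 B_ack=159
After event 1: A_seq=159 A_ack=2000 B_seq=2171 B_ack=159
After event 2: A_seq=159 A_ack=2000 B_seq=2251 B_ack=159
After event 3: A_seq=159 A_ack=2000 B_seq=2251 B_ack=159
After event 4: A_seq=159 A_ack=2251 B_seq=2251 B_ack=159
After event 5: A_seq=173 A_ack=2251 B_seq=2251 B_ack=173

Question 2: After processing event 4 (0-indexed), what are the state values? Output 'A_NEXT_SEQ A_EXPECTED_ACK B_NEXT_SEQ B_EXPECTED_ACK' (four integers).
After event 0: A_seq=159 A_ack=2000 B_seq=2000 B_ack=159
After event 1: A_seq=159 A_ack=2000 B_seq=2171 B_ack=159
After event 2: A_seq=159 A_ack=2000 B_seq=2251 B_ack=159
After event 3: A_seq=159 A_ack=2000 B_seq=2251 B_ack=159
After event 4: A_seq=159 A_ack=2251 B_seq=2251 B_ack=159

159 2251 2251 159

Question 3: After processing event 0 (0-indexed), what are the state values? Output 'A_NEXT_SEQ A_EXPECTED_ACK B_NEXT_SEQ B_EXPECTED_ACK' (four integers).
After event 0: A_seq=159 A_ack=2000 B_seq=2000 B_ack=159

159 2000 2000 159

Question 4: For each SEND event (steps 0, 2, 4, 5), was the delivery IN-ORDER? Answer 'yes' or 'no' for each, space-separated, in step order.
Step 0: SEND seq=100 -> in-order
Step 2: SEND seq=2171 -> out-of-order
Step 4: SEND seq=2000 -> in-order
Step 5: SEND seq=159 -> in-order

Answer: yes no yes yes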